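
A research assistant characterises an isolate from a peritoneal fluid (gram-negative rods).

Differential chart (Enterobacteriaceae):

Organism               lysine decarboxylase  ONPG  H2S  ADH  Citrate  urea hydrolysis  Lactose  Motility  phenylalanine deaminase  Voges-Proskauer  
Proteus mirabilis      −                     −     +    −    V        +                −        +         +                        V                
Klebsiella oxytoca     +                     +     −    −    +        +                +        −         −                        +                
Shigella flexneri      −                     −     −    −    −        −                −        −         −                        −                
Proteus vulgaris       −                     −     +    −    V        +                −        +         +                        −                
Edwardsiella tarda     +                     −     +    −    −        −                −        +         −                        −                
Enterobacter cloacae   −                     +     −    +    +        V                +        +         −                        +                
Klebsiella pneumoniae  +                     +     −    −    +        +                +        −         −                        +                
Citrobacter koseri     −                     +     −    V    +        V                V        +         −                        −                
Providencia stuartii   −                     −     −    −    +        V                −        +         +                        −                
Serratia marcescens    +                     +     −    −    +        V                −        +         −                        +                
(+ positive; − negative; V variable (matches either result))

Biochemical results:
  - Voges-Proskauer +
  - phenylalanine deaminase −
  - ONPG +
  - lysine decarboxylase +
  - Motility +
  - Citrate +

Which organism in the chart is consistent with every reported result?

ONPG +: excludes 5 organisms — 5 left.
Citrate +: all 5 remaining candidates are consistent.
phenylalanine deaminase −: all 5 remaining candidates are consistent.
Voges-Proskauer +: excludes Citrobacter koseri — 4 left.
lysine decarboxylase +: excludes Enterobacter cloacae — 3 left.
Motility +: excludes Klebsiella oxytoca, Klebsiella pneumoniae — 1 left.

Serratia marcescens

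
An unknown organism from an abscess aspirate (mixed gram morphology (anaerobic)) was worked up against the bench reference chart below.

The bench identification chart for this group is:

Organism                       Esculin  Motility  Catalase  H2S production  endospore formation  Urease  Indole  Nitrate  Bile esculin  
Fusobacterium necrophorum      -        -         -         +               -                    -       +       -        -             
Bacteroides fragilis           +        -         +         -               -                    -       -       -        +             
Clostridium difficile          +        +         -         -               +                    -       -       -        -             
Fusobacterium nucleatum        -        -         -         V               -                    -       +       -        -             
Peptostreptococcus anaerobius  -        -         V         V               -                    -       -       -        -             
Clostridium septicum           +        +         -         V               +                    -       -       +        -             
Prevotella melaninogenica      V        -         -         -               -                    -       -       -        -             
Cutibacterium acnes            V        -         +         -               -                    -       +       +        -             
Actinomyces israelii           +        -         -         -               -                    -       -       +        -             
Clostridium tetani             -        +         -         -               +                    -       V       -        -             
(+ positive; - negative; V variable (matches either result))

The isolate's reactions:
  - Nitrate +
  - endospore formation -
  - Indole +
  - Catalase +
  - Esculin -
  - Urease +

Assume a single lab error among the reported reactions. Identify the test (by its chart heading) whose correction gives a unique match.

As reported, no row in the chart matches all 6 reactions.
Reversing Esculin → still no organism matches.
Reversing Catalase → still no organism matches.
Reversing Nitrate → still no organism matches.
Reversing Urease (to -) → unique match: Cutibacterium acnes.
Reversing Indole → still no organism matches.
Reversing endospore formation → still no organism matches.

Urease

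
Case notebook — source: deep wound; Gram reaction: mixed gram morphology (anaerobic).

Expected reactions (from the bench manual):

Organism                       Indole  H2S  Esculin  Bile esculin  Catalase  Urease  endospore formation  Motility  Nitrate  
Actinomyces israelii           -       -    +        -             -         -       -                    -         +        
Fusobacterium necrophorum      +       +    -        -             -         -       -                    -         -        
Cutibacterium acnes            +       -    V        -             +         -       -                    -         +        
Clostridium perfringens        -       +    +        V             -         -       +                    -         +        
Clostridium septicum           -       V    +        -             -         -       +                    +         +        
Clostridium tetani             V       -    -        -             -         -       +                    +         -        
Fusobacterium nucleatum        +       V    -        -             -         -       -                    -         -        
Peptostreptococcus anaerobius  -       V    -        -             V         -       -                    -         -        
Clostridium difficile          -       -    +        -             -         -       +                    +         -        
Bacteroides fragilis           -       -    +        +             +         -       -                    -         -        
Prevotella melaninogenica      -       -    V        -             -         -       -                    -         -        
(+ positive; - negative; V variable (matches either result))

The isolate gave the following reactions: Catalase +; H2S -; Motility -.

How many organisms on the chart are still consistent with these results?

Catalase +: excludes 8 organisms — 3 left.
H2S -: all 3 remaining candidates are consistent.
Motility -: all 3 remaining candidates are consistent.
Still consistent: Bacteroides fragilis, Cutibacterium acnes, Peptostreptococcus anaerobius.

3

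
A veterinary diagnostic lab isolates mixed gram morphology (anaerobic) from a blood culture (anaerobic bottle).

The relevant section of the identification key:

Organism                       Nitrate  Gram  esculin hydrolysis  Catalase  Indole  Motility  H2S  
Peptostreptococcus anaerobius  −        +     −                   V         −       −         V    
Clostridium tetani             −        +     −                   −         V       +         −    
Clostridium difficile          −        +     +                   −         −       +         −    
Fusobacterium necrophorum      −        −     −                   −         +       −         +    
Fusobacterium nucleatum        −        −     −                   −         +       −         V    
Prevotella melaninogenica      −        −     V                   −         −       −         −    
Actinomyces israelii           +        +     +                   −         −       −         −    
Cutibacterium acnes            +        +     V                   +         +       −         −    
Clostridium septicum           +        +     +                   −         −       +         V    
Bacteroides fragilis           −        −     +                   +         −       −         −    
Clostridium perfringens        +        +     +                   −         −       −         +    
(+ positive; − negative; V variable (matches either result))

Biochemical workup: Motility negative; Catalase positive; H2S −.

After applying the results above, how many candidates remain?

3

Catalase +: excludes 8 organisms — 3 left.
H2S −: all 3 remaining candidates are consistent.
Motility −: all 3 remaining candidates are consistent.
Still consistent: Bacteroides fragilis, Cutibacterium acnes, Peptostreptococcus anaerobius.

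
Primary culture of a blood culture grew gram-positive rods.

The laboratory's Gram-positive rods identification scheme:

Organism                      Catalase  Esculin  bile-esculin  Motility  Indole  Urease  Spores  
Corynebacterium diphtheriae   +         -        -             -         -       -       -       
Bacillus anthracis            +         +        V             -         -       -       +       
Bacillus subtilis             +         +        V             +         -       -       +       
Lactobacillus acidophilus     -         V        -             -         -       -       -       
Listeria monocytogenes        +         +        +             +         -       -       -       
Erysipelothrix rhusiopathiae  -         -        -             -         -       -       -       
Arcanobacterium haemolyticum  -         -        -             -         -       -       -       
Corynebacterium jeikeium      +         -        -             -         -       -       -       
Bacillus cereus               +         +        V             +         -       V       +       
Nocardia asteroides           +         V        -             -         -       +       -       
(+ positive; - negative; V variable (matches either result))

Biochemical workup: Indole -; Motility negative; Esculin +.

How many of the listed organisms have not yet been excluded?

Motility -: excludes Bacillus subtilis, Listeria monocytogenes, Bacillus cereus — 7 left.
Esculin +: excludes Corynebacterium diphtheriae, Erysipelothrix rhusiopathiae, Arcanobacterium haemolyticum, Corynebacterium jeikeium — 3 left.
Indole -: all 3 remaining candidates are consistent.
Still consistent: Bacillus anthracis, Lactobacillus acidophilus, Nocardia asteroides.

3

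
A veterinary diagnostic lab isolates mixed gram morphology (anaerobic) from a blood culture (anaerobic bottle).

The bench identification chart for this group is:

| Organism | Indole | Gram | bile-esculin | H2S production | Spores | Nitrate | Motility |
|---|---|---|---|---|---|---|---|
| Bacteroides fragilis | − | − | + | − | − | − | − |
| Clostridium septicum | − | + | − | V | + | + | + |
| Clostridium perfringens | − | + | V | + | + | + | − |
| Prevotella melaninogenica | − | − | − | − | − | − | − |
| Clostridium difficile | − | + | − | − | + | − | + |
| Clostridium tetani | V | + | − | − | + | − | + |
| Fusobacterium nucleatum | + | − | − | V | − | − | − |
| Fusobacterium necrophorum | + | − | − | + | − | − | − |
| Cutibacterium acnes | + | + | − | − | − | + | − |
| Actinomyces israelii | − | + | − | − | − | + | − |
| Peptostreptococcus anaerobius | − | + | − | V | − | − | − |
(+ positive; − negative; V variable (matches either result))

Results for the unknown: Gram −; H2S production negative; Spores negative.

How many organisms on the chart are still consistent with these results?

Spores −: excludes Clostridium septicum, Clostridium perfringens, Clostridium difficile, Clostridium tetani — 7 left.
Gram −: excludes Cutibacterium acnes, Actinomyces israelii, Peptostreptococcus anaerobius — 4 left.
H2S production −: excludes Fusobacterium necrophorum — 3 left.
Still consistent: Bacteroides fragilis, Fusobacterium nucleatum, Prevotella melaninogenica.

3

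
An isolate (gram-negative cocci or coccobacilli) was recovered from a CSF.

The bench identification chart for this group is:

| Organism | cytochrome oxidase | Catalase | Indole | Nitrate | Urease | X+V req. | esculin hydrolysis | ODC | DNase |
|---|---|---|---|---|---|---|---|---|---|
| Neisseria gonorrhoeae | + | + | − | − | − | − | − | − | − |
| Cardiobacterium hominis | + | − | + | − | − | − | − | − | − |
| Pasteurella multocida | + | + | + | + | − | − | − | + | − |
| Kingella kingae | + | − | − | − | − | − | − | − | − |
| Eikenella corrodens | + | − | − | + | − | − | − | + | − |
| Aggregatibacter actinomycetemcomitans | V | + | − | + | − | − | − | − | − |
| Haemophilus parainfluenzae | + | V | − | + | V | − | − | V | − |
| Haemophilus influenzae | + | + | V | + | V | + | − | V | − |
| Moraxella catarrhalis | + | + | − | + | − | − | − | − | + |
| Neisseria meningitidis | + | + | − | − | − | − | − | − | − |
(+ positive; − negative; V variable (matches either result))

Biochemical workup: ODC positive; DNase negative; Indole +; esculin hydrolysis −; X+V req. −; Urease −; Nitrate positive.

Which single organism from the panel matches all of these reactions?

Pasteurella multocida

esculin hydrolysis −: all 10 remaining candidates are consistent.
X+V req. −: excludes Haemophilus influenzae — 9 left.
Indole +: excludes 7 organisms — 2 left.
Nitrate +: excludes Cardiobacterium hominis — 1 left.
Urease −: the one remaining candidate is consistent.
DNase −: the one remaining candidate is consistent.
ODC +: the one remaining candidate is consistent.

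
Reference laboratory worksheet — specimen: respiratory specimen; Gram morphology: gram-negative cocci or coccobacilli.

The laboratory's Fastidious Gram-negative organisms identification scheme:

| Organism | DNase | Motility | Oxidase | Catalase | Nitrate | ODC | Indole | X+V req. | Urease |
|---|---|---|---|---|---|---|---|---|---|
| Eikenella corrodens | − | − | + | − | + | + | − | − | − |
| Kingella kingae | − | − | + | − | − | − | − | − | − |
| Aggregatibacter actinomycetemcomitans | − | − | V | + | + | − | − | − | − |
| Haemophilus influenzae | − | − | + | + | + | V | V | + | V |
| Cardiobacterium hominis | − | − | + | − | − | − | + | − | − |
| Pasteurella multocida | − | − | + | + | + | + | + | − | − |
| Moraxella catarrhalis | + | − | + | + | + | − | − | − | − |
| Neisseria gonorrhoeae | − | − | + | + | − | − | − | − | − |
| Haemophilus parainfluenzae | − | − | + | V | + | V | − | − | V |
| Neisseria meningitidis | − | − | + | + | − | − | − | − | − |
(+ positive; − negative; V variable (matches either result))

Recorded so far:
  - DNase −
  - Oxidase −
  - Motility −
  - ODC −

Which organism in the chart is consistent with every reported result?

Motility −: all 10 remaining candidates are consistent.
ODC −: excludes Eikenella corrodens, Pasteurella multocida — 8 left.
DNase −: excludes Moraxella catarrhalis — 7 left.
Oxidase −: excludes 6 organisms — 1 left.

Aggregatibacter actinomycetemcomitans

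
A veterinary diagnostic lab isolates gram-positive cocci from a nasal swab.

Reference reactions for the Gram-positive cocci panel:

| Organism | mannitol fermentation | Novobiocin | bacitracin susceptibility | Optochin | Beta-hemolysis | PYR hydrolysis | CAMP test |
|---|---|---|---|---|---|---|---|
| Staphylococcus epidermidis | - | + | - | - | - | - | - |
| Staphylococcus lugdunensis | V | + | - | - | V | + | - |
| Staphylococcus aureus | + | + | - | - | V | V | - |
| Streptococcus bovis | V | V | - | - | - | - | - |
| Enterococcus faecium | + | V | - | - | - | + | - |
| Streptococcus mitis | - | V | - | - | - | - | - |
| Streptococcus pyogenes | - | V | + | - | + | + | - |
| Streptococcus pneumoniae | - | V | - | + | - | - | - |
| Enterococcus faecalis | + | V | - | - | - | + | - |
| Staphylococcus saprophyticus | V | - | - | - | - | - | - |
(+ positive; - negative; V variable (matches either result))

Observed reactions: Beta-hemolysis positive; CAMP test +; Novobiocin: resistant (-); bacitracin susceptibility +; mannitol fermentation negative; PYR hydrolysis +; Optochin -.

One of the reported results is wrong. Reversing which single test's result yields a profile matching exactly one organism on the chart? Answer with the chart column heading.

CAMP test

As reported, no row in the chart matches all 7 reactions.
Reversing Novobiocin → still no organism matches.
Reversing bacitracin susceptibility → still no organism matches.
Reversing PYR hydrolysis → still no organism matches.
Reversing Beta-hemolysis → still no organism matches.
Reversing Optochin → still no organism matches.
Reversing mannitol fermentation → still no organism matches.
Reversing CAMP test (to -) → unique match: Streptococcus pyogenes.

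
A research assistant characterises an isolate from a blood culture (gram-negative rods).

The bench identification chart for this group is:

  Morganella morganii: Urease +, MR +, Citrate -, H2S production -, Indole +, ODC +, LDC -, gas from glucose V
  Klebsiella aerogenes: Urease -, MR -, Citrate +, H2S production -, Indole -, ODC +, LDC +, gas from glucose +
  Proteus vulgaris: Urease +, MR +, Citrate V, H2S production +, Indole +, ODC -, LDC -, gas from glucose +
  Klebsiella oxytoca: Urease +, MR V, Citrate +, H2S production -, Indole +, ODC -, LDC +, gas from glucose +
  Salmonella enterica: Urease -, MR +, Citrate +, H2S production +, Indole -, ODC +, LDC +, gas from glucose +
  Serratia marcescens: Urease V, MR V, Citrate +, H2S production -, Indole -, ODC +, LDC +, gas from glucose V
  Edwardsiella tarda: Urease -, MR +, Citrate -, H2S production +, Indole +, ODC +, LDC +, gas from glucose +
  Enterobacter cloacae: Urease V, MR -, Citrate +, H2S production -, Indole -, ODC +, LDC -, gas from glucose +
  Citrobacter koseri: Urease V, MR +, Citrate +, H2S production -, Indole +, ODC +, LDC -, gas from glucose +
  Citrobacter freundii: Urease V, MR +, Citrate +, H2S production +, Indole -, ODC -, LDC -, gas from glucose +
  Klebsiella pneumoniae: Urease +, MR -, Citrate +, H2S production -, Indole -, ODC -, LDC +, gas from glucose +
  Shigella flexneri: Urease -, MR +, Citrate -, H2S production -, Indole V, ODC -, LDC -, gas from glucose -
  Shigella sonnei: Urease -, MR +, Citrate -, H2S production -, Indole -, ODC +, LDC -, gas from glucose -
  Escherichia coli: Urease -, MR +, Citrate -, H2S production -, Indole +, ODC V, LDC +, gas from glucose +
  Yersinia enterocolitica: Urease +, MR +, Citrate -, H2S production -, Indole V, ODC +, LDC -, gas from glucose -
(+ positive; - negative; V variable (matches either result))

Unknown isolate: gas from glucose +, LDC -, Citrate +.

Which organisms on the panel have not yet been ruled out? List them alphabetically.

Citrate +: excludes 6 organisms — 9 left.
gas from glucose +: all 9 remaining candidates are consistent.
LDC -: excludes 5 organisms — 4 left.

Citrobacter freundii, Citrobacter koseri, Enterobacter cloacae, Proteus vulgaris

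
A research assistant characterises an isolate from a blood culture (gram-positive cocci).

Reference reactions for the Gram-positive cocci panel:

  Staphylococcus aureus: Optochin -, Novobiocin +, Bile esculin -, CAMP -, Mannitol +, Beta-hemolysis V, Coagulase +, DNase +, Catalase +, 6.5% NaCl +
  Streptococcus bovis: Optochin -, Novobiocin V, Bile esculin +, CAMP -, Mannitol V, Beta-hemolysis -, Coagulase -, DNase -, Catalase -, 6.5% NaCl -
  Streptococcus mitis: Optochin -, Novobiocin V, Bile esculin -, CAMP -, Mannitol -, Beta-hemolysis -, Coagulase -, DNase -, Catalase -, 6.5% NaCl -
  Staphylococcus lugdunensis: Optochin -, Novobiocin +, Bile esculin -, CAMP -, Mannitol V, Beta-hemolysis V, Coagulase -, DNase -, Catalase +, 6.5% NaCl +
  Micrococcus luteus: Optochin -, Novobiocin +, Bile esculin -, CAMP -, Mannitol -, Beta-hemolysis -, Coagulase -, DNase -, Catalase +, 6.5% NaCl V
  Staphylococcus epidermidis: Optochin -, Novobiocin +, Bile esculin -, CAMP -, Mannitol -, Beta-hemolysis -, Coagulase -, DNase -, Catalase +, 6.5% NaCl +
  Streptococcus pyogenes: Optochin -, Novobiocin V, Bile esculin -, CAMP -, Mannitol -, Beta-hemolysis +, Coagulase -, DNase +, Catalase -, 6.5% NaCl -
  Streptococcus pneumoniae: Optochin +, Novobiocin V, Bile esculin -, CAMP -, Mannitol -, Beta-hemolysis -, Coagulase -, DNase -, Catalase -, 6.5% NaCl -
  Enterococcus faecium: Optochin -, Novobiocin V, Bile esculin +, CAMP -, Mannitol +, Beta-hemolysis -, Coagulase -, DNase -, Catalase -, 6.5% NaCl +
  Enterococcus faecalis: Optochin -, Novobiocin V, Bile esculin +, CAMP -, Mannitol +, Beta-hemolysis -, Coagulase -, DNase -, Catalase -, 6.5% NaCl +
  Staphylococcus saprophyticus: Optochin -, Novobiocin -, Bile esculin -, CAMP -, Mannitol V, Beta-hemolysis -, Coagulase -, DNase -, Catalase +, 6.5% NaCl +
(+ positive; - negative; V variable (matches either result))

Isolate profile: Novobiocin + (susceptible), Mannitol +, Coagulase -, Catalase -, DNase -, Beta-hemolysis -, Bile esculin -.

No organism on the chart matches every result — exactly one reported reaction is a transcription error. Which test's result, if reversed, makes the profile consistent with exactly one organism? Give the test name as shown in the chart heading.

Catalase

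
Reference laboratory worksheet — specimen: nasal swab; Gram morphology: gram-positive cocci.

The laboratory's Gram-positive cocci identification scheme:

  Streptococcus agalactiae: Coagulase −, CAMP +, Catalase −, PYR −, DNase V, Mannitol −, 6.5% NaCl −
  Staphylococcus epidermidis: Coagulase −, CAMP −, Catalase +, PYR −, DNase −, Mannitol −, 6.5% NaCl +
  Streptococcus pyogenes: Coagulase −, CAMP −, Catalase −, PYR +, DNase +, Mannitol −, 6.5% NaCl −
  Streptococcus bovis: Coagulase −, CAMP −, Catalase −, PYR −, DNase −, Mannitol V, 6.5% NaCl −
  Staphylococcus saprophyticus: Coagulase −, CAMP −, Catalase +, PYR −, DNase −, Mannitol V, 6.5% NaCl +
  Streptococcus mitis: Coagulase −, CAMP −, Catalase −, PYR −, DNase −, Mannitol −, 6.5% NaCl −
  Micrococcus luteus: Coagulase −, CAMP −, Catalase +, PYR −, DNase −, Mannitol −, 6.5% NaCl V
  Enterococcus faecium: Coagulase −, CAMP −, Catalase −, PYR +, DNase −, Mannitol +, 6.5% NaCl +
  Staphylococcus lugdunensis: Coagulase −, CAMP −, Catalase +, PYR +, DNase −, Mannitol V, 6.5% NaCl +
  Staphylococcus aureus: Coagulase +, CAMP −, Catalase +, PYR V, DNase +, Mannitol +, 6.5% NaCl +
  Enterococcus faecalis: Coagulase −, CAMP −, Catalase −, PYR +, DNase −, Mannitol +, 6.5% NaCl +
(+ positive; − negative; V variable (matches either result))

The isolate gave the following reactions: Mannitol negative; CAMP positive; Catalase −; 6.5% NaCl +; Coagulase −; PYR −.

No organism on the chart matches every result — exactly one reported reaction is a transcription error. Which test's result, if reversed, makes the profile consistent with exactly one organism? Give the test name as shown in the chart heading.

6.5% NaCl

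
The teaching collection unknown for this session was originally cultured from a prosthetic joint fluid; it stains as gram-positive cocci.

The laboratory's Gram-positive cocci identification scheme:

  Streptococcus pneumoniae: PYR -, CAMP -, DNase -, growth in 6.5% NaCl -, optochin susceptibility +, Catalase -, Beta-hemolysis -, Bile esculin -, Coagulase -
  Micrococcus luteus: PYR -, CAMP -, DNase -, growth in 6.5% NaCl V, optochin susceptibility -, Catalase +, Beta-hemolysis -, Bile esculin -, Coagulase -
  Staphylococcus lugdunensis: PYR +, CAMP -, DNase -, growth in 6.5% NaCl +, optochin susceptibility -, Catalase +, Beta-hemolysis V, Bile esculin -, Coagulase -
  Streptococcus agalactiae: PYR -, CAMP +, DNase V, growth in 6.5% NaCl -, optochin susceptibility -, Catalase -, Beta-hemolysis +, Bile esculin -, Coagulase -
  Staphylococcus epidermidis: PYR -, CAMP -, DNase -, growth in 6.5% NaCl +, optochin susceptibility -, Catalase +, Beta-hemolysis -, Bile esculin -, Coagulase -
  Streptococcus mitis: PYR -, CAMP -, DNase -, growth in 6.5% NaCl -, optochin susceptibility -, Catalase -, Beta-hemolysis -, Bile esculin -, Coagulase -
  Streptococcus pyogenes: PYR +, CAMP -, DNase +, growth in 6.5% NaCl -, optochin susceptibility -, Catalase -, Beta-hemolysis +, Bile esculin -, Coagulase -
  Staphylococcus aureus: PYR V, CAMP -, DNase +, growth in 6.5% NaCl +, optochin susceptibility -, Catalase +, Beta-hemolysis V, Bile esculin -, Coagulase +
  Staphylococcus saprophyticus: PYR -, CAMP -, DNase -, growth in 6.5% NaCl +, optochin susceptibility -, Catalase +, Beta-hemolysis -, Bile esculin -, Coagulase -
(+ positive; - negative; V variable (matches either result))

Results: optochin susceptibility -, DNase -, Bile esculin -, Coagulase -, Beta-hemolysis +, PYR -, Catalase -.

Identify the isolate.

Streptococcus agalactiae

Bile esculin -: all 9 remaining candidates are consistent.
PYR -: excludes Staphylococcus lugdunensis, Streptococcus pyogenes — 7 left.
Catalase -: excludes Micrococcus luteus, Staphylococcus epidermidis, Staphylococcus aureus, Staphylococcus saprophyticus — 3 left.
optochin susceptibility -: excludes Streptococcus pneumoniae — 2 left.
Beta-hemolysis +: excludes Streptococcus mitis — 1 left.
Coagulase -: the one remaining candidate is consistent.
DNase -: the one remaining candidate is consistent.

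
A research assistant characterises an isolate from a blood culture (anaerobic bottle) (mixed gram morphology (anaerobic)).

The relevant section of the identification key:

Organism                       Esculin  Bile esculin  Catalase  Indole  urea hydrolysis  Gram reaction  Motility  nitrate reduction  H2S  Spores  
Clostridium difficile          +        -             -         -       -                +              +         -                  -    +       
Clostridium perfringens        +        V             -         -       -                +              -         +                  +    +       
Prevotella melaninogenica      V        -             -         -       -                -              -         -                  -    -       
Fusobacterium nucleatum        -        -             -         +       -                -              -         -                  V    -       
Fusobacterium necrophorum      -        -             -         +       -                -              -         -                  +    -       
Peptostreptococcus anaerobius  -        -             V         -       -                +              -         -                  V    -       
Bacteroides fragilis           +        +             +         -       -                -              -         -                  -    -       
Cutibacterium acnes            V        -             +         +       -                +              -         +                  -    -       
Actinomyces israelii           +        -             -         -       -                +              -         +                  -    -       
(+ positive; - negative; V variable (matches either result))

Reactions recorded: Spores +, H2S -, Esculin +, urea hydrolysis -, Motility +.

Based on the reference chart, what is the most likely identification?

Clostridium difficile

urea hydrolysis -: all 9 remaining candidates are consistent.
H2S -: excludes Clostridium perfringens, Fusobacterium necrophorum — 7 left.
Spores +: excludes 6 organisms — 1 left.
Esculin +: the one remaining candidate is consistent.
Motility +: the one remaining candidate is consistent.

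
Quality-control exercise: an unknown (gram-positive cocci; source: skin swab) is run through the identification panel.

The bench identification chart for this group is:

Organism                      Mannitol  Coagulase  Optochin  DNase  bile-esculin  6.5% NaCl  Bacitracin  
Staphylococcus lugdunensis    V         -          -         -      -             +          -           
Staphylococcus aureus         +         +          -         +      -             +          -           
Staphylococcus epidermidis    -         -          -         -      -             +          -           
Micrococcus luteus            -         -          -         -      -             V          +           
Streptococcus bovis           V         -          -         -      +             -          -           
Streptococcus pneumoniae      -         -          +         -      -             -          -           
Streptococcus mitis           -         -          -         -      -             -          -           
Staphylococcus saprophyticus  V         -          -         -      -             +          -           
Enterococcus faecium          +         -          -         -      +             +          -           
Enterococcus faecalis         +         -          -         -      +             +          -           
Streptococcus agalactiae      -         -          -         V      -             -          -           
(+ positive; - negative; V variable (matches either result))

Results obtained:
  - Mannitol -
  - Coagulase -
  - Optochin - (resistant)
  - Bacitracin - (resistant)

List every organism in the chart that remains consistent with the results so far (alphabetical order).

Mannitol -: excludes Staphylococcus aureus, Enterococcus faecium, Enterococcus faecalis — 8 left.
Bacitracin -: excludes Micrococcus luteus — 7 left.
Coagulase -: all 7 remaining candidates are consistent.
Optochin -: excludes Streptococcus pneumoniae — 6 left.

Staphylococcus epidermidis, Staphylococcus lugdunensis, Staphylococcus saprophyticus, Streptococcus agalactiae, Streptococcus bovis, Streptococcus mitis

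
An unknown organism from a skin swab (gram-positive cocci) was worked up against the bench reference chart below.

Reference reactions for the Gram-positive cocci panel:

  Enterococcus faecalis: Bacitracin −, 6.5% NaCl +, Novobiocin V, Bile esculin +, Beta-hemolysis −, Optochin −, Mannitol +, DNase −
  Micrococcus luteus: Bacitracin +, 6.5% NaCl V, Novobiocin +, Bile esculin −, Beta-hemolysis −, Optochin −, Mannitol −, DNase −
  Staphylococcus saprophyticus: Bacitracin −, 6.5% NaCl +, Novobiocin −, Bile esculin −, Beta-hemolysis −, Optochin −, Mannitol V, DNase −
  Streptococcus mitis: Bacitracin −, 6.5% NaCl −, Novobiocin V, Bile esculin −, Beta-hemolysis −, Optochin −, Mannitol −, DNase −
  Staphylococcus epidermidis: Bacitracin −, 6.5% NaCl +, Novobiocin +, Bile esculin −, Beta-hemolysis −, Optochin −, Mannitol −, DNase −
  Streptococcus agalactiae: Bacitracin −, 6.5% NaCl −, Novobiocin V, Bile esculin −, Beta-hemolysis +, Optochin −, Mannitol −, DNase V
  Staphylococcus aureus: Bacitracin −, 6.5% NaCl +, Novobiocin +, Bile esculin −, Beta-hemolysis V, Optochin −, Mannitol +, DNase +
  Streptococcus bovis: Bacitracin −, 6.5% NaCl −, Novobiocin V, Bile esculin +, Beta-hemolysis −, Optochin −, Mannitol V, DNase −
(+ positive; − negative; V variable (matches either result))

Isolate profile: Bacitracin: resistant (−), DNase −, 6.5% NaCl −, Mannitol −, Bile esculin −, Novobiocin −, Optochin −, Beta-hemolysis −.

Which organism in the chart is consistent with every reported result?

Streptococcus mitis

Beta-hemolysis −: excludes Streptococcus agalactiae — 7 left.
Mannitol −: excludes Enterococcus faecalis, Staphylococcus aureus — 5 left.
Optochin −: all 5 remaining candidates are consistent.
Bile esculin −: excludes Streptococcus bovis — 4 left.
6.5% NaCl −: excludes Staphylococcus saprophyticus, Staphylococcus epidermidis — 2 left.
DNase −: all 2 remaining candidates are consistent.
Bacitracin −: excludes Micrococcus luteus — 1 left.
Novobiocin −: the one remaining candidate is consistent.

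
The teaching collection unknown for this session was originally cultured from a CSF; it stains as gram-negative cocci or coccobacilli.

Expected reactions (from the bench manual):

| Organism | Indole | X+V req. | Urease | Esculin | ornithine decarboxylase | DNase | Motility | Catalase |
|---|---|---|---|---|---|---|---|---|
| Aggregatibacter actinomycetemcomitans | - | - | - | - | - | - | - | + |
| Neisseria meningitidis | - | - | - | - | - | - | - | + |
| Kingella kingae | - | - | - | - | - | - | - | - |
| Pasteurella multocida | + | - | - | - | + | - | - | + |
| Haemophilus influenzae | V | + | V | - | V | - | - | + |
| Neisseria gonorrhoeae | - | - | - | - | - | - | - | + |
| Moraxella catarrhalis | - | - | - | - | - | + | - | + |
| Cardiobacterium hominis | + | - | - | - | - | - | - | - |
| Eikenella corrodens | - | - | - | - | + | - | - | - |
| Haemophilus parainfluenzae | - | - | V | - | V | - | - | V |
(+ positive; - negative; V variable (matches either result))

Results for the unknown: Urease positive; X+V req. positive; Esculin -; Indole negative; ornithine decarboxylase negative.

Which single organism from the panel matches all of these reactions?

Haemophilus influenzae

ornithine decarboxylase -: excludes Pasteurella multocida, Eikenella corrodens — 8 left.
Esculin -: all 8 remaining candidates are consistent.
Indole -: excludes Cardiobacterium hominis — 7 left.
X+V req. +: excludes 6 organisms — 1 left.
Urease +: the one remaining candidate is consistent.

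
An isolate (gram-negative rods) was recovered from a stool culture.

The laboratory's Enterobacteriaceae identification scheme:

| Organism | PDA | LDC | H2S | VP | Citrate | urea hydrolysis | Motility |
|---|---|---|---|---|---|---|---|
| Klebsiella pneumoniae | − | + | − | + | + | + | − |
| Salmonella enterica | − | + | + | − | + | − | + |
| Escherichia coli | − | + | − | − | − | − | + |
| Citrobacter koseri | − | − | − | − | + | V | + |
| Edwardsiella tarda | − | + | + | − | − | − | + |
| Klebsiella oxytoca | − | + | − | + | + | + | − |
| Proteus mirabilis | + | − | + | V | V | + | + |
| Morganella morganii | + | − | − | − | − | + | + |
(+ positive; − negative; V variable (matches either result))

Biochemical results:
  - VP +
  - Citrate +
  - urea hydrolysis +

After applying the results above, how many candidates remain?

Citrate +: excludes Escherichia coli, Edwardsiella tarda, Morganella morganii — 5 left.
VP +: excludes Salmonella enterica, Citrobacter koseri — 3 left.
urea hydrolysis +: all 3 remaining candidates are consistent.
Still consistent: Klebsiella oxytoca, Klebsiella pneumoniae, Proteus mirabilis.

3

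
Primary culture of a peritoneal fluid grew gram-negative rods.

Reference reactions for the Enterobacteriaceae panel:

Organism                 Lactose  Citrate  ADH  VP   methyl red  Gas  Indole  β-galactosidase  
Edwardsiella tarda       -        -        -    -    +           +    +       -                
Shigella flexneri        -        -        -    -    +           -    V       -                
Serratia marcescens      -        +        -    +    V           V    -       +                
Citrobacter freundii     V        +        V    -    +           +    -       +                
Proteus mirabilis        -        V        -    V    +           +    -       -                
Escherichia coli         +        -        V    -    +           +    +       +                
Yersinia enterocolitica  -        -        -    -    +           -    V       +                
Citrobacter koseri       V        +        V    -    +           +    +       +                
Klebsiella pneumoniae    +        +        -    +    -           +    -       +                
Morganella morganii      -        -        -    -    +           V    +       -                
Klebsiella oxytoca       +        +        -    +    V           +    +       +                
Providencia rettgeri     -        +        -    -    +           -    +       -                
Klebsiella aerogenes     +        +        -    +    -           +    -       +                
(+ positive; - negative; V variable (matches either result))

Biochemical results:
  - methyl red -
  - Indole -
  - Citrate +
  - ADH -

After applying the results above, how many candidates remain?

3

methyl red -: excludes 9 organisms — 4 left.
Citrate +: all 4 remaining candidates are consistent.
ADH -: all 4 remaining candidates are consistent.
Indole -: excludes Klebsiella oxytoca — 3 left.
Still consistent: Klebsiella aerogenes, Klebsiella pneumoniae, Serratia marcescens.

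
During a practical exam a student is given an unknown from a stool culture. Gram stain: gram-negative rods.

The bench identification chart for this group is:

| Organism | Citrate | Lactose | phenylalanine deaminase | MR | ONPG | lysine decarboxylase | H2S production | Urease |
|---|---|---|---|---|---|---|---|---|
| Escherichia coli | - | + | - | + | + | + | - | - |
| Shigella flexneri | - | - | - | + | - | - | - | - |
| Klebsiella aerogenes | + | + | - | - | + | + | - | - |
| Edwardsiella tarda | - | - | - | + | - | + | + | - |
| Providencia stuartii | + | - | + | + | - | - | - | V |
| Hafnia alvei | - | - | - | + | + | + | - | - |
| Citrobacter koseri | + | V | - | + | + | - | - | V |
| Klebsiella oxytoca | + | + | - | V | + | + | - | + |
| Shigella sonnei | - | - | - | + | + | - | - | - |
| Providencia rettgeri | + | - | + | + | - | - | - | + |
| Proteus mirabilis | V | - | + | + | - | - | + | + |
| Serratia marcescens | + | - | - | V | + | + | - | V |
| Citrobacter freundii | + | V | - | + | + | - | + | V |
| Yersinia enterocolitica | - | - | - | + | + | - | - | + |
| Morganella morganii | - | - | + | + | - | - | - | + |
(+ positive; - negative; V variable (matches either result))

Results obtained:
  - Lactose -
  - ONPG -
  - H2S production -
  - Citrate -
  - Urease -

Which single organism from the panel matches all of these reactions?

Shigella flexneri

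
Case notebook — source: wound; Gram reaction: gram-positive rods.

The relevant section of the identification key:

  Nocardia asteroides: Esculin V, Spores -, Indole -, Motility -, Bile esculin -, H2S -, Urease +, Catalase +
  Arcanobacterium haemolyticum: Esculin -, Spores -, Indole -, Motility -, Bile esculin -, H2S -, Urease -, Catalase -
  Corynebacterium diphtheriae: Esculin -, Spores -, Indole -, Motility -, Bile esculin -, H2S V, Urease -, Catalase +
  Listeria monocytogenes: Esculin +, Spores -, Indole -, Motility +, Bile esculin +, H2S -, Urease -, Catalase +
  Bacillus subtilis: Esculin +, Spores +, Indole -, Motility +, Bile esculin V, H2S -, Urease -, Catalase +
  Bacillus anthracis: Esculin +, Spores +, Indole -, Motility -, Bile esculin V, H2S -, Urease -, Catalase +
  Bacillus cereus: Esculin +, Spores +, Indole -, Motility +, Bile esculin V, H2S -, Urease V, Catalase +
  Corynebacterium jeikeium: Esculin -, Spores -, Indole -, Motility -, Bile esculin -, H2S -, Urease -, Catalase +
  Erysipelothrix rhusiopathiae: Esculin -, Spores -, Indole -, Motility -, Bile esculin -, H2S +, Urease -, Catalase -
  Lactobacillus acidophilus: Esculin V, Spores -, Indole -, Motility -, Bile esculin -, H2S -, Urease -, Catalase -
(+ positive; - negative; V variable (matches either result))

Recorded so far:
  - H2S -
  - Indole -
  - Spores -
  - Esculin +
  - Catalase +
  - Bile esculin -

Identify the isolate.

Esculin +: excludes Arcanobacterium haemolyticum, Corynebacterium diphtheriae, Corynebacterium jeikeium, Erysipelothrix rhusiopathiae — 6 left.
Catalase +: excludes Lactobacillus acidophilus — 5 left.
Indole -: all 5 remaining candidates are consistent.
Bile esculin -: excludes Listeria monocytogenes — 4 left.
Spores -: excludes Bacillus subtilis, Bacillus anthracis, Bacillus cereus — 1 left.
H2S -: the one remaining candidate is consistent.

Nocardia asteroides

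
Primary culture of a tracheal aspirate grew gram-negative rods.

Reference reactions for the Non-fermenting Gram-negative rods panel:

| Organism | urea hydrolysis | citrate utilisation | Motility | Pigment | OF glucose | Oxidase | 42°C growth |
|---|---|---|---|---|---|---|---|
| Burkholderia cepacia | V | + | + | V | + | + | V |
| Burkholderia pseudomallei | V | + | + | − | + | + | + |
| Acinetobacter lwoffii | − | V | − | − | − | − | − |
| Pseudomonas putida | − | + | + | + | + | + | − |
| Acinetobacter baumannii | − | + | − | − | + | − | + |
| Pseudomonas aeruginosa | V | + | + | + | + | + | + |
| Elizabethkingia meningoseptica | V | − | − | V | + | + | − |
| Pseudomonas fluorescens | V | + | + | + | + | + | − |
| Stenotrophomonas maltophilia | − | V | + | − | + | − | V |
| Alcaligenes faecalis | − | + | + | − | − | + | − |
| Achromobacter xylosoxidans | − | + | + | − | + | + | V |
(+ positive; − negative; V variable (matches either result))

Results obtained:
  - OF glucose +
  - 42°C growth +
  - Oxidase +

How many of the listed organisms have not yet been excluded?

42°C growth +: excludes 5 organisms — 6 left.
OF glucose +: all 6 remaining candidates are consistent.
Oxidase +: excludes Acinetobacter baumannii, Stenotrophomonas maltophilia — 4 left.
Still consistent: Achromobacter xylosoxidans, Burkholderia cepacia, Burkholderia pseudomallei, Pseudomonas aeruginosa.

4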